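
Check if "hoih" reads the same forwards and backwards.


Word: "hoih"
Reversed: "hioh"
Forward == Backward? hoih != hioh
Palindrome = No


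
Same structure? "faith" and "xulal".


Pattern of "faith": [0, 1, 2, 3, 4]
Pattern of "xulal": [0, 1, 2, 3, 2]
Patterns do not match
Same pattern = No


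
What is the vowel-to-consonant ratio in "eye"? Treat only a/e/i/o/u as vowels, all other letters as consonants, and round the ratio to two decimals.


Word: "eye"
Vowels (a,e,i,o,u): 2
Consonants: 1
Ratio = 2/1
= 2.00


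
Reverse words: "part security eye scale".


Original: "part security eye scale"
Words (1..n): part | security | eye | scale
Reversed (n..1): scale | eye | security | part
Result = "scale eye security part"


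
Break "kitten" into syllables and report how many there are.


Word: "kitten"
Syllable breakdown: kit / ten
Counting: 2 parts
= 2 syllables


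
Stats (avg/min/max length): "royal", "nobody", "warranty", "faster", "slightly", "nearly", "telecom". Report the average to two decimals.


Lengths: "royal"=5, "nobody"=6, "warranty"=8, "faster"=6, "slightly"=8, "nearly"=6, "telecom"=7
Sum = 46, Count = 7
Average = 46/7 = 6.57
= avg=6.57, min=5, max=8


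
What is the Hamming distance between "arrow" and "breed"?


Comparing character by character (same length = 5):
  Pos 0: 'a' vs 'b' !=
  Pos 1: 'r' vs 'r' =
  Pos 2: 'r' vs 'e' !=
  Pos 3: 'o' vs 'e' !=
  Pos 4: 'w' vs 'd' !=
Hamming distance = 4


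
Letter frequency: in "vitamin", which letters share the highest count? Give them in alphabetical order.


Word: "vitamin"
Letter counts:
  'a': 1
  'i': 2
  'm': 1
  'n': 1
  't': 1
  'v': 1
Maximum count = 2
Most frequent = 'i' (2 times each)


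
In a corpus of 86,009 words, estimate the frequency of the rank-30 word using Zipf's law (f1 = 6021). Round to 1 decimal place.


Zipf's law: f(r) = f(1) / r
f(1) = 6021
f(30) = 6021 / 30
= 200.7 occurrences


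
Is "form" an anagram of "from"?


Word 1: "from" → sorted: fmor
Word 2: "form" → sorted: fmor
Same letters? fmor == fmor
Anagram = Yes


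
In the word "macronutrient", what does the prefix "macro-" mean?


Prefix: macro-
Example: macronutrient (macro- + nutrient)
Meaning = large


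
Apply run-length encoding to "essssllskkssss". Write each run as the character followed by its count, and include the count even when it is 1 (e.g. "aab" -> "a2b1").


String: "essssllskkssss"
Scanning for consecutive runs:
  'e' x 1
  's' x 4
  'l' x 2
  's' x 1
  'k' x 2
  's' x 4
RLE = "e1s4l2s1k2s4"


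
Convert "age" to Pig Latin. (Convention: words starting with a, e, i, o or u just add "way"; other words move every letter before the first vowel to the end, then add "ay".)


Word: "age"
Starts with vowel → add 'way'
Pig Latin = "ageway"


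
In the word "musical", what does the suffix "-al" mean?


Suffix: -al
Example: musical = music + -al
Meaning = relating to


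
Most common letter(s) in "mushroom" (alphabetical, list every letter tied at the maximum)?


Word: "mushroom"
Letter counts:
  'h': 1
  'm': 2
  'o': 2
  'r': 1
  's': 1
  'u': 1
Maximum count = 2
Most frequent = 'm', 'o' (2 times each)


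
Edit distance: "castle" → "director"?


Word 1: "castle" (length 6)
Word 2: "director" (length 8)
One optimal edit sequence (insert/delete/substitute each cost 1):
  1. insert 'd'  (+1)
  2. insert 'i'  (+1)
  3. substitute 'c' -> 'r'  (+1)
  4. substitute 'a' -> 'e'  (+1)
  5. substitute 's' -> 'c'  (+1)
  6. keep 't'
  7. substitute 'l' -> 'o'  (+1)
  8. substitute 'e' -> 'r'  (+1)
Total edit operations: 7
Edit distance = 7


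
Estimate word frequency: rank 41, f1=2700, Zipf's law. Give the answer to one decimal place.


Zipf's law: f(r) = f(1) / r
f(1) = 2700
f(41) = 2700 / 41
= 65.9 occurrences


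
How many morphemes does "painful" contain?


Word: "painful"
Morphemes: pain | -ful
Each morpheme carries meaning
= 2 morphemes


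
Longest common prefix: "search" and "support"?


Word 1: "search"
Word 2: "support"
Comparing from start:
  Pos 0: 's' == 's'
  Pos 1: 'e' != 'u' (stop)
LCP = "s" (length 1)


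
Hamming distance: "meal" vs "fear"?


Comparing character by character (same length = 4):
  Pos 0: 'm' vs 'f' !=
  Pos 1: 'e' vs 'e' =
  Pos 2: 'a' vs 'a' =
  Pos 3: 'l' vs 'r' !=
Hamming distance = 2


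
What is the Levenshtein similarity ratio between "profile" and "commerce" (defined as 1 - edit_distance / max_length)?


Word 1: "profile" (length 7)
Word 2: "commerce" (length 8)
One optimal edit sequence:
  1. insert 'c'  (+1)
  2. substitute 'p' -> 'o'  (+1)
  3. substitute 'r' -> 'm'  (+1)
  4. substitute 'o' -> 'm'  (+1)
  5. substitute 'f' -> 'e'  (+1)
  6. substitute 'i' -> 'r'  (+1)
  7. substitute 'l' -> 'c'  (+1)
  8. keep 'e'
Edit distance = 7
Max length = max(7, 8) = 8
Similarity = 1 - 7/8
= 0.1250


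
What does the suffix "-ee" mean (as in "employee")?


Suffix: -ee
Example: employee = employ + -ee
Meaning = one who receives


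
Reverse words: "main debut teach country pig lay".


Original: "main debut teach country pig lay"
Words (1..n): main | debut | teach | country | pig | lay
Reversed (n..1): lay | pig | country | teach | debut | main
Result = "lay pig country teach debut main"


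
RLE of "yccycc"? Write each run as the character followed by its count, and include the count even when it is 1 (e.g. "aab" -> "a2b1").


String: "yccycc"
Scanning for consecutive runs:
  'y' x 1
  'c' x 2
  'y' x 1
  'c' x 2
RLE = "y1c2y1c2"


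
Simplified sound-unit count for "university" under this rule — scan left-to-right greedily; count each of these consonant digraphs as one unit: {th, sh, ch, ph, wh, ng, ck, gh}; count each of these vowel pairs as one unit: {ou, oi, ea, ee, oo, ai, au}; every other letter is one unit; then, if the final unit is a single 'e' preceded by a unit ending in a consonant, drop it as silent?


Word: "university" (10 letters)
Left-to-right scan:
  1. 'u' (letter)
  2. 'n' (letter)
  3. 'i' (letter)
  4. 'v' (letter)
  5. 'e' (letter)
  6. 'r' (letter)
  7. 's' (letter)
  8. 'i' (letter)
  9. 't' (letter)
  10. 'y' (letter)
Units from scan: 10
Sound units = 10 units


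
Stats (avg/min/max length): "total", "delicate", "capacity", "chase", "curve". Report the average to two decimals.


Lengths: "total"=5, "delicate"=8, "capacity"=8, "chase"=5, "curve"=5
Sum = 31, Count = 5
Average = 31/5 = 6.20
= avg=6.20, min=5, max=8


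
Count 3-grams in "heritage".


Word: "heritage" (length 8)
Number of 3-grams = length - 3 + 1 = 8 - 3 + 1
= 6


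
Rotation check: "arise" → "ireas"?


Word: "arise", Candidate: "ireas"
Method: check if candidate is substring of word+word
"arisearise" contains "ireas"? No
Is rotation = No


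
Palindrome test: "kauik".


Word: "kauik"
Reversed: "kiuak"
Forward == Backward? kauik != kiuak
Palindrome = No


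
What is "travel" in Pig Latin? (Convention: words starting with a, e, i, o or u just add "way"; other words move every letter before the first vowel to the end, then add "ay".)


Word: "travel"
Starts with consonant(s) → move to end, add 'ay'
Consonant cluster: "tr"
Pig Latin = "aveltray"


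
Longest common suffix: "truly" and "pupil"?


Word 1: "truly"
Word 2: "pupil"
Comparing from end:
  Pos -1: 'y' != 'l' (stop)
LCS = "" (length 0)


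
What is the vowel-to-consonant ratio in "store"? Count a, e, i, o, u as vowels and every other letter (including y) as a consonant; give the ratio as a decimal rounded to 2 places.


Word: "store"
Vowels (a,e,i,o,u): 2
Consonants: 3
Ratio = 2/3
= 0.67


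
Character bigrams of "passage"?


Word: "passage" (length 7)
Number of bigrams = 7 - 2 + 1 = 6
  Position 0: "pa"
  Position 1: "as"
  Position 2: "ss"
  Position 3: "sa"
  Position 4: "ag"
  Position 5: "ge"
Bigrams = "pa", "as", "ss", "sa", "ag", "ge"


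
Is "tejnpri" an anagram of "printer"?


Word 1: "printer" → sorted: einprrt
Word 2: "tejnpri" → sorted: eijnprt
Same letters? einprrt != eijnprt
Anagram = No


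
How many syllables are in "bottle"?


Word: "bottle"
Syllable breakdown: bot · tle
Counting: 2 parts
= 2 syllables


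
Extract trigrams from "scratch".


Word: "scratch" (length 7)
Number of trigrams = 7 - 3 + 1 = 5
  Position 0: "scr"
  Position 1: "cra"
  Position 2: "rat"
  Position 3: "atc"
  Position 4: "tch"
Trigrams = "scr", "cra", "rat", "atc", "tch"


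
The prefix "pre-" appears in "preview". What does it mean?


Prefix: pre-
Example: preview = pre- + view
Meaning = before


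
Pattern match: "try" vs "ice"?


Pattern of "try": [0, 1, 2]
Pattern of "ice": [0, 1, 2]
Patterns match
Same pattern = Yes


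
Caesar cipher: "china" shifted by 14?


Word: "china"
Shift: 14
Each letter → (letter + shift) mod 26:
  'c' (2) + 14 = 16 → 'q'
  'h' (7) + 14 = 21 → 'v'
  'i' (8) + 14 = 22 → 'w'
  'n' (13) + 14 = 1 → 'b'
  'a' (0) + 14 = 14 → 'o'
Result = "qvwbo"


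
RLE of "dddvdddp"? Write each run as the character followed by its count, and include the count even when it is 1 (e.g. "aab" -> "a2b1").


String: "dddvdddp"
Scanning for consecutive runs:
  'd' x 3
  'v' x 1
  'd' x 3
  'p' x 1
RLE = "d3v1d3p1"


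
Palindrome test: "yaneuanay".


Word: "yaneuanay"
Reversed: "yanauenay"
Forward == Backward? yaneuanay != yanauenay
Palindrome = No


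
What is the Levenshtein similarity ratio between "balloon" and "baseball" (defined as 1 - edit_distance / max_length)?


Word 1: "balloon" (length 7)
Word 2: "baseball" (length 8)
One optimal edit sequence:
  1. keep 'b'
  2. keep 'a'
  3. insert 's'  (+1)
  4. substitute 'l' -> 'e'  (+1)
  5. substitute 'l' -> 'b'  (+1)
  6. substitute 'o' -> 'a'  (+1)
  7. substitute 'o' -> 'l'  (+1)
  8. substitute 'n' -> 'l'  (+1)
Edit distance = 6
Max length = max(7, 8) = 8
Similarity = 1 - 6/8
= 0.2500


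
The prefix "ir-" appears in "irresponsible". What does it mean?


Prefix: ir-
Example: irresponsible = ir- + responsible
Meaning = not


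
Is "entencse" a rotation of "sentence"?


Word: "sentence", Candidate: "entencse"
Method: check if candidate is substring of word+word
"sentencesentence" contains "entencse"? No
Is rotation = No


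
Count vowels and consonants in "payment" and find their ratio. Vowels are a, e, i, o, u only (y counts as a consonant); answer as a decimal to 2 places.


Word: "payment"
Vowels (a,e,i,o,u): 2
Consonants: 5
Ratio = 2/5
= 0.40


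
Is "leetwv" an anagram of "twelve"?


Word 1: "twelve" → sorted: eeltvw
Word 2: "leetwv" → sorted: eeltvw
Same letters? eeltvw == eeltvw
Anagram = Yes


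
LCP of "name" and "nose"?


Word 1: "name"
Word 2: "nose"
Comparing from start:
  Pos 0: 'n' == 'n'
  Pos 1: 'a' != 'o' (stop)
LCP = "n" (length 1)


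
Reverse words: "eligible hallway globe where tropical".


Original: "eligible hallway globe where tropical"
Words (1..n): eligible | hallway | globe | where | tropical
Reversed (n..1): tropical | where | globe | hallway | eligible
Result = "tropical where globe hallway eligible"


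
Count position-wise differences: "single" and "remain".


Comparing character by character (same length = 6):
  Pos 0: 's' vs 'r' !=
  Pos 1: 'i' vs 'e' !=
  Pos 2: 'n' vs 'm' !=
  Pos 3: 'g' vs 'a' !=
  Pos 4: 'l' vs 'i' !=
  Pos 5: 'e' vs 'n' !=
Hamming distance = 6


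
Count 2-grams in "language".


Word: "language" (length 8)
Number of 2-grams = length - 2 + 1 = 8 - 2 + 1
= 7


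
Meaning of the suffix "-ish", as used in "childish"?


Suffix: -ish
Example: childish (child + -ish)
Meaning = somewhat / having the qualities of


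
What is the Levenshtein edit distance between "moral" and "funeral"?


Word 1: "moral" (length 5)
Word 2: "funeral" (length 7)
One optimal edit sequence (insert/delete/substitute each cost 1):
  1. insert 'f'  (+1)
  2. insert 'u'  (+1)
  3. substitute 'm' -> 'n'  (+1)
  4. substitute 'o' -> 'e'  (+1)
  5. keep 'r'
  6. keep 'a'
  7. keep 'l'
Total edit operations: 4
Edit distance = 4


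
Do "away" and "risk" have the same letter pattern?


Pattern of "away": [0, 1, 0, 2]
Pattern of "risk": [0, 1, 2, 3]
Patterns do not match
Same pattern = No


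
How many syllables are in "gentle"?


Word: "gentle"
Syllable breakdown: gen-tle
Counting: 2 parts
= 2 syllables


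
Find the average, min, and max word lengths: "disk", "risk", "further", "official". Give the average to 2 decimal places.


Lengths: "disk"=4, "risk"=4, "further"=7, "official"=8
Sum = 23, Count = 4
Average = 23/4 = 5.75
= avg=5.75, min=4, max=8


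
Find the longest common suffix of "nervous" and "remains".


Word 1: "nervous"
Word 2: "remains"
Comparing from end:
  Pos -1: 's' == 's'
  Pos -2: 'u' != 'n' (stop)
LCS = "s" (length 1)


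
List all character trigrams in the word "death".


Word: "death" (length 5)
Number of trigrams = 5 - 3 + 1 = 3
  Position 0: "dea"
  Position 1: "eat"
  Position 2: "ath"
Trigrams = "dea", "eat", "ath"


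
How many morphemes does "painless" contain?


Word: "painless"
Morphemes: pain | -less
Each morpheme carries meaning
= 2 morphemes


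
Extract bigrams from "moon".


Word: "moon" (length 4)
Number of bigrams = 4 - 2 + 1 = 3
  Position 0: "mo"
  Position 1: "oo"
  Position 2: "on"
Bigrams = "mo", "oo", "on"


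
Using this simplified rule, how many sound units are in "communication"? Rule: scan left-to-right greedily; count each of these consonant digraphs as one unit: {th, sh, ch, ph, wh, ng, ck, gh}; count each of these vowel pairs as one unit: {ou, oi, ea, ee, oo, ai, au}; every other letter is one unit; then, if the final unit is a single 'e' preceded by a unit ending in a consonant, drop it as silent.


Word: "communication" (13 letters)
Left-to-right scan:
  (1) 'c' (letter)
  (2) 'o' (letter)
  (3) 'm' (letter)
  (4) 'm' (letter)
  (5) 'u' (letter)
  (6) 'n' (letter)
  (7) 'i' (letter)
  (8) 'c' (letter)
  (9) 'a' (letter)
  (10) 't' (letter)
  (11) 'i' (letter)
  (12) 'o' (letter)
  (13) 'n' (letter)
Units from scan: 13
Sound units = 13 units


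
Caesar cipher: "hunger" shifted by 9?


Word: "hunger"
Shift: 9
Each letter → (letter + shift) mod 26:
  'h' (7) + 9 = 16 → 'q'
  'u' (20) + 9 = 3 → 'd'
  'n' (13) + 9 = 22 → 'w'
  'g' (6) + 9 = 15 → 'p'
  'e' (4) + 9 = 13 → 'n'
  'r' (17) + 9 = 0 → 'a'
Result = "qdwpna"


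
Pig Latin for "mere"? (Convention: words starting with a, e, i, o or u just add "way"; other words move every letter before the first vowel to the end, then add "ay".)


Word: "mere"
Starts with consonant(s) → move to end, add 'ay'
Consonant cluster: "m"
Pig Latin = "eremay"


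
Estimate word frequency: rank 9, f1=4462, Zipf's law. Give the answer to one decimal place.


Zipf's law: f(r) = f(1) / r
f(1) = 4462
f(9) = 4462 / 9
= 495.8 occurrences


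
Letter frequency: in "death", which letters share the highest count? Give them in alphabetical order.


Word: "death"
Letter counts:
  'a': 1
  'd': 1
  'e': 1
  'h': 1
  't': 1
Maximum count = 1
Most frequent = 'a', 'd', 'e', 'h', 't' (1 time each)


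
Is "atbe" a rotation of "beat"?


Word: "beat", Candidate: "atbe"
Method: check if candidate is substring of word+word
"beatbeat" contains "atbe"? Yes
Is rotation = Yes


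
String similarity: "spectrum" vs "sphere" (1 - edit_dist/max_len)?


Word 1: "spectrum" (length 8)
Word 2: "sphere" (length 6)
One optimal edit sequence:
  1. keep 's'
  2. keep 'p'
  3. delete 'e'  (+1)
  4. substitute 'c' -> 'h'  (+1)
  5. substitute 't' -> 'e'  (+1)
  6. keep 'r'
  7. delete 'u'  (+1)
  8. substitute 'm' -> 'e'  (+1)
Edit distance = 5
Max length = max(8, 6) = 8
Similarity = 1 - 5/8
= 0.3750


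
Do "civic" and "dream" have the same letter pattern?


Pattern of "civic": [0, 1, 2, 1, 0]
Pattern of "dream": [0, 1, 2, 3, 4]
Patterns do not match
Same pattern = No


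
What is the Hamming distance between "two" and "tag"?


Comparing character by character (same length = 3):
  Pos 0: 't' vs 't' =
  Pos 1: 'w' vs 'a' !=
  Pos 2: 'o' vs 'g' !=
Hamming distance = 2


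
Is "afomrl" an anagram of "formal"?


Word 1: "formal" → sorted: aflmor
Word 2: "afomrl" → sorted: aflmor
Same letters? aflmor == aflmor
Anagram = Yes


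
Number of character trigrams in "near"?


Word: "near" (length 4)
Number of 3-grams = length - 3 + 1 = 4 - 3 + 1
= 2


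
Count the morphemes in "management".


Word: "management"
Morphemes: manage | -ment
Each morpheme carries meaning
= 2 morphemes


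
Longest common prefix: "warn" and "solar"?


Word 1: "warn"
Word 2: "solar"
Comparing from start:
  Pos 0: 'w' != 's' (stop)
LCP = "" (length 0)


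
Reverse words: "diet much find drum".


Original: "diet much find drum"
Words (1..n): diet | much | find | drum
Reversed (n..1): drum | find | much | diet
Result = "drum find much diet"


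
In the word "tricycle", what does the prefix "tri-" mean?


Prefix: tri-
Example: tricycle (tri- + cycle)
Meaning = three


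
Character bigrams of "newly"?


Word: "newly" (length 5)
Number of bigrams = 5 - 2 + 1 = 4
  Position 0: "ne"
  Position 1: "ew"
  Position 2: "wl"
  Position 3: "ly"
Bigrams = "ne", "ew", "wl", "ly"


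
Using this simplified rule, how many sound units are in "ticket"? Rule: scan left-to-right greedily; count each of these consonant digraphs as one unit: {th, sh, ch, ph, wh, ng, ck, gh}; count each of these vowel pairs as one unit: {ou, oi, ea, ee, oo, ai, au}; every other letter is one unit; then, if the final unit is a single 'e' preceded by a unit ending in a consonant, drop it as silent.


Word: "ticket" (6 letters)
Left-to-right scan:
  1. 't' (letter)
  2. 'i' (letter)
  3. 'ck' (digraph)
  4. 'e' (letter)
  5. 't' (letter)
Units from scan: 5
Sound units = 5 units


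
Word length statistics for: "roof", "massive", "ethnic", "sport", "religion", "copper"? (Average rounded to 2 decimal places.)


Lengths: "roof"=4, "massive"=7, "ethnic"=6, "sport"=5, "religion"=8, "copper"=6
Sum = 36, Count = 6
Average = 36/6 = 6.00
= avg=6.00, min=4, max=8


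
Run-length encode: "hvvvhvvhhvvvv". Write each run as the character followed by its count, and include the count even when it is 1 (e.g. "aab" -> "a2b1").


String: "hvvvhvvhhvvvv"
Scanning for consecutive runs:
  'h' x 1
  'v' x 3
  'h' x 1
  'v' x 2
  'h' x 2
  'v' x 4
RLE = "h1v3h1v2h2v4"


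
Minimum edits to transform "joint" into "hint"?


Word 1: "joint" (length 5)
Word 2: "hint" (length 4)
One optimal edit sequence (insert/delete/substitute each cost 1):
  1. delete 'j'  (+1)
  2. substitute 'o' -> 'h'  (+1)
  3. keep 'i'
  4. keep 'n'
  5. keep 't'
Total edit operations: 2
Edit distance = 2


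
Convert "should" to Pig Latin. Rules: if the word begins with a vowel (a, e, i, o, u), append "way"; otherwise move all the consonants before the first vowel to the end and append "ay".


Word: "should"
Starts with consonant(s) → move to end, add 'ay'
Consonant cluster: "sh"
Pig Latin = "ouldshay"


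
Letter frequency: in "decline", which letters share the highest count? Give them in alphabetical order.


Word: "decline"
Letter counts:
  'c': 1
  'd': 1
  'e': 2
  'i': 1
  'l': 1
  'n': 1
Maximum count = 2
Most frequent = 'e' (2 times each)


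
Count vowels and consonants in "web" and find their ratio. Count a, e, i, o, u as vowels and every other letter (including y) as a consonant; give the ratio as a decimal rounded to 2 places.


Word: "web"
Vowels (a,e,i,o,u): 1
Consonants: 2
Ratio = 1/2
= 0.50


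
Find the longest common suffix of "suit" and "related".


Word 1: "suit"
Word 2: "related"
Comparing from end:
  Pos -1: 't' != 'd' (stop)
LCS = "" (length 0)


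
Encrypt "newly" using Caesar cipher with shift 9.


Word: "newly"
Shift: 9
Each letter → (letter + shift) mod 26:
  'n' (13) + 9 = 22 → 'w'
  'e' (4) + 9 = 13 → 'n'
  'w' (22) + 9 = 5 → 'f'
  'l' (11) + 9 = 20 → 'u'
  'y' (24) + 9 = 7 → 'h'
Result = "wnfuh"


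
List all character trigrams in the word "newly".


Word: "newly" (length 5)
Number of trigrams = 5 - 3 + 1 = 3
  Position 0: "new"
  Position 1: "ewl"
  Position 2: "wly"
Trigrams = "new", "ewl", "wly"


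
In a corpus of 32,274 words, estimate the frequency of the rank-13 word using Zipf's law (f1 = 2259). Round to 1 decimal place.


Zipf's law: f(r) = f(1) / r
f(1) = 2259
f(13) = 2259 / 13
= 173.8 occurrences


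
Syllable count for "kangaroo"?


Word: "kangaroo"
Syllable breakdown: kan | ga | roo
Counting: 3 parts
= 3 syllables


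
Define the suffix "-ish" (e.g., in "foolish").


Suffix: -ish
As in: foolish -> fool + -ish
Meaning = somewhat / having the qualities of


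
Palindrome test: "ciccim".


Word: "ciccim"
Reversed: "miccic"
Forward == Backward? ciccim != miccic
Palindrome = No


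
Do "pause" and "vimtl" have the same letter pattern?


Pattern of "pause": [0, 1, 2, 3, 4]
Pattern of "vimtl": [0, 1, 2, 3, 4]
Patterns match
Same pattern = Yes


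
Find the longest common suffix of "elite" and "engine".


Word 1: "elite"
Word 2: "engine"
Comparing from end:
  Pos -1: 'e' == 'e'
  Pos -2: 't' != 'n' (stop)
LCS = "e" (length 1)


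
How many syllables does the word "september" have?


Word: "september"
Syllable breakdown: sep-tem-ber
Counting: 3 parts
= 3 syllables


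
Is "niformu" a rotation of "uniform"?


Word: "uniform", Candidate: "niformu"
Method: check if candidate is substring of word+word
"uniformuniform" contains "niformu"? Yes
Is rotation = Yes


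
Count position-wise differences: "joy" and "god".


Comparing character by character (same length = 3):
  Pos 0: 'j' vs 'g' !=
  Pos 1: 'o' vs 'o' =
  Pos 2: 'y' vs 'd' !=
Hamming distance = 2


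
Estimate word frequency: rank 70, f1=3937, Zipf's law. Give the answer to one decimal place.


Zipf's law: f(r) = f(1) / r
f(1) = 3937
f(70) = 3937 / 70
= 56.2 occurrences


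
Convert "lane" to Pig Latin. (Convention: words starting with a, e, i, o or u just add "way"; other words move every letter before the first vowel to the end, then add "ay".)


Word: "lane"
Starts with consonant(s) → move to end, add 'ay'
Consonant cluster: "l"
Pig Latin = "anelay"


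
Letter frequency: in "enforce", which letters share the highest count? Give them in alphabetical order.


Word: "enforce"
Letter counts:
  'c': 1
  'e': 2
  'f': 1
  'n': 1
  'o': 1
  'r': 1
Maximum count = 2
Most frequent = 'e' (2 times each)


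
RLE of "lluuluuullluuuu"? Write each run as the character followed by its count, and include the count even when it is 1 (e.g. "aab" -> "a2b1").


String: "lluuluuullluuuu"
Scanning for consecutive runs:
  'l' x 2
  'u' x 2
  'l' x 1
  'u' x 3
  'l' x 3
  'u' x 4
RLE = "l2u2l1u3l3u4"


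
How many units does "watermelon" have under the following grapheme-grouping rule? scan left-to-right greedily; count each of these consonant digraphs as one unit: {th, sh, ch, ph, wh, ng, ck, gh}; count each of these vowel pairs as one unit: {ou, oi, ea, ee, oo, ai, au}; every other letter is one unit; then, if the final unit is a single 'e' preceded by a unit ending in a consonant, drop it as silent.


Word: "watermelon" (10 letters)
Left-to-right scan:
  (1) 'w' (letter)
  (2) 'a' (letter)
  (3) 't' (letter)
  (4) 'e' (letter)
  (5) 'r' (letter)
  (6) 'm' (letter)
  (7) 'e' (letter)
  (8) 'l' (letter)
  (9) 'o' (letter)
  (10) 'n' (letter)
Units from scan: 10
Sound units = 10 units


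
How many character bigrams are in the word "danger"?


Word: "danger" (length 6)
Number of 2-grams = length - 2 + 1 = 6 - 2 + 1
= 5


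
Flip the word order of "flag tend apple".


Original: "flag tend apple"
Words (1..n): flag | tend | apple
Reversed (n..1): apple | tend | flag
Result = "apple tend flag"


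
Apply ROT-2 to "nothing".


Word: "nothing"
Shift: 2
Each letter → (letter + shift) mod 26:
  'n' (13) + 2 = 15 → 'p'
  'o' (14) + 2 = 16 → 'q'
  't' (19) + 2 = 21 → 'v'
  'h' (7) + 2 = 9 → 'j'
  'i' (8) + 2 = 10 → 'k'
  'n' (13) + 2 = 15 → 'p'
  'g' (6) + 2 = 8 → 'i'
Result = "pqvjkpi"


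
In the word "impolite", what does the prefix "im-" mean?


Prefix: im-
As in: impolite -> im- + polite
Meaning = not / into


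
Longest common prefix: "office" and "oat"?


Word 1: "office"
Word 2: "oat"
Comparing from start:
  Pos 0: 'o' == 'o'
  Pos 1: 'f' != 'a' (stop)
LCP = "o" (length 1)


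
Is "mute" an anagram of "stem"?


Word 1: "stem" → sorted: emst
Word 2: "mute" → sorted: emtu
Same letters? emst != emtu
Anagram = No


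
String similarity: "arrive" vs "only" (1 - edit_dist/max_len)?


Word 1: "arrive" (length 6)
Word 2: "only" (length 4)
One optimal edit sequence:
  1. delete 'a'  (+1)
  2. delete 'r'  (+1)
  3. substitute 'r' -> 'o'  (+1)
  4. substitute 'i' -> 'n'  (+1)
  5. substitute 'v' -> 'l'  (+1)
  6. substitute 'e' -> 'y'  (+1)
Edit distance = 6
Max length = max(6, 4) = 6
Similarity = 1 - 6/6
= 0.0000


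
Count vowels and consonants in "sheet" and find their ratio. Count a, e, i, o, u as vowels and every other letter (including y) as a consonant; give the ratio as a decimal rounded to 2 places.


Word: "sheet"
Vowels (a,e,i,o,u): 2
Consonants: 3
Ratio = 2/3
= 0.67


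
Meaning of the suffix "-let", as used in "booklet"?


Suffix: -let
Example: booklet (book + -let)
Meaning = small


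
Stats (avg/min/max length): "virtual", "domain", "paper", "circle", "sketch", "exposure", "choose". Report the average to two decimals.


Lengths: "virtual"=7, "domain"=6, "paper"=5, "circle"=6, "sketch"=6, "exposure"=8, "choose"=6
Sum = 44, Count = 7
Average = 44/7 = 6.29
= avg=6.29, min=5, max=8


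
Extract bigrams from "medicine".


Word: "medicine" (length 8)
Number of bigrams = 8 - 2 + 1 = 7
  Position 0: "me"
  Position 1: "ed"
  Position 2: "di"
  Position 3: "ic"
  Position 4: "ci"
  Position 5: "in"
  Position 6: "ne"
Bigrams = "me", "ed", "di", "ic", "ci", "in", "ne"


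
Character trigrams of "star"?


Word: "star" (length 4)
Number of trigrams = 4 - 3 + 1 = 2
  Position 0: "sta"
  Position 1: "tar"
Trigrams = "sta", "tar"


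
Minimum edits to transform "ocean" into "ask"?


Word 1: "ocean" (length 5)
Word 2: "ask" (length 3)
One optimal edit sequence (insert/delete/substitute each cost 1):
  1. delete 'o'  (+1)
  2. delete 'c'  (+1)
  3. substitute 'e' -> 'a'  (+1)
  4. substitute 'a' -> 's'  (+1)
  5. substitute 'n' -> 'k'  (+1)
Total edit operations: 5
Edit distance = 5


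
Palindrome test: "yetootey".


Word: "yetootey"
Reversed: "yetootey"
Forward == Backward? yetootey == yetootey
Palindrome = Yes


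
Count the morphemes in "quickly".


Word: "quickly"
Morphemes: quick / -ly
Each morpheme carries meaning
= 2 morphemes


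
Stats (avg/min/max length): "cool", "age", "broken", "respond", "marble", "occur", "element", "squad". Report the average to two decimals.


Lengths: "cool"=4, "age"=3, "broken"=6, "respond"=7, "marble"=6, "occur"=5, "element"=7, "squad"=5
Sum = 43, Count = 8
Average = 43/8 = 5.38
= avg=5.38, min=3, max=7


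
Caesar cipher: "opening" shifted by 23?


Word: "opening"
Shift: 23
Each letter → (letter + shift) mod 26:
  'o' (14) + 23 = 11 → 'l'
  'p' (15) + 23 = 12 → 'm'
  'e' (4) + 23 = 1 → 'b'
  'n' (13) + 23 = 10 → 'k'
  'i' (8) + 23 = 5 → 'f'
  'n' (13) + 23 = 10 → 'k'
  'g' (6) + 23 = 3 → 'd'
Result = "lmbkfkd"


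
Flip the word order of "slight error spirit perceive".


Original: "slight error spirit perceive"
Words (1..n): slight | error | spirit | perceive
Reversed (n..1): perceive | spirit | error | slight
Result = "perceive spirit error slight"


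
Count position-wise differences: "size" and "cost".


Comparing character by character (same length = 4):
  Pos 0: 's' vs 'c' !=
  Pos 1: 'i' vs 'o' !=
  Pos 2: 'z' vs 's' !=
  Pos 3: 'e' vs 't' !=
Hamming distance = 4


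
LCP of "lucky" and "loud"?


Word 1: "lucky"
Word 2: "loud"
Comparing from start:
  Pos 0: 'l' == 'l'
  Pos 1: 'u' != 'o' (stop)
LCP = "l" (length 1)


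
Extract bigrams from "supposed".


Word: "supposed" (length 8)
Number of bigrams = 8 - 2 + 1 = 7
  Position 0: "su"
  Position 1: "up"
  Position 2: "pp"
  Position 3: "po"
  Position 4: "os"
  Position 5: "se"
  Position 6: "ed"
Bigrams = "su", "up", "pp", "po", "os", "se", "ed"


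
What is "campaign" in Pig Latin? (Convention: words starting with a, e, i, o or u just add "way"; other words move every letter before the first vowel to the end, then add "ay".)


Word: "campaign"
Starts with consonant(s) → move to end, add 'ay'
Consonant cluster: "c"
Pig Latin = "ampaigncay"


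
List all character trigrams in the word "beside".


Word: "beside" (length 6)
Number of trigrams = 6 - 3 + 1 = 4
  Position 0: "bes"
  Position 1: "esi"
  Position 2: "sid"
  Position 3: "ide"
Trigrams = "bes", "esi", "sid", "ide"


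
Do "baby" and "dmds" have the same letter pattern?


Pattern of "baby": [0, 1, 0, 2]
Pattern of "dmds": [0, 1, 0, 2]
Patterns match
Same pattern = Yes


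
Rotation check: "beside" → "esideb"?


Word: "beside", Candidate: "esideb"
Method: check if candidate is substring of word+word
"besidebeside" contains "esideb"? Yes
Is rotation = Yes


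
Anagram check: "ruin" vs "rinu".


Word 1: "ruin" → sorted: inru
Word 2: "rinu" → sorted: inru
Same letters? inru == inru
Anagram = Yes


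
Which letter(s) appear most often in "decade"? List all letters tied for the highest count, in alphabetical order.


Word: "decade"
Letter counts:
  'a': 1
  'c': 1
  'd': 2
  'e': 2
Maximum count = 2
Most frequent = 'd', 'e' (2 times each)


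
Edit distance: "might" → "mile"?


Word 1: "might" (length 5)
Word 2: "mile" (length 4)
One optimal edit sequence (insert/delete/substitute each cost 1):
  1. keep 'm'
  2. keep 'i'
  3. delete 'g'  (+1)
  4. substitute 'h' -> 'l'  (+1)
  5. substitute 't' -> 'e'  (+1)
Total edit operations: 3
Edit distance = 3


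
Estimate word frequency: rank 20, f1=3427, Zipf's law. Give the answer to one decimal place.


Zipf's law: f(r) = f(1) / r
f(1) = 3427
f(20) = 3427 / 20
= 171.4 occurrences


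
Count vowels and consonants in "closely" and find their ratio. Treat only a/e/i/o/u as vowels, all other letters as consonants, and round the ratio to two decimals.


Word: "closely"
Vowels (a,e,i,o,u): 2
Consonants: 5
Ratio = 2/5
= 0.40


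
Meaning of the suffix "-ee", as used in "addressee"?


Suffix: -ee
As in: addressee -> address + -ee
Meaning = one who receives


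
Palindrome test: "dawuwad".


Word: "dawuwad"
Reversed: "dawuwad"
Forward == Backward? dawuwad == dawuwad
Palindrome = Yes


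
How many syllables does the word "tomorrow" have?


Word: "tomorrow"
Syllable breakdown: to / mor / row
Counting: 3 parts
= 3 syllables


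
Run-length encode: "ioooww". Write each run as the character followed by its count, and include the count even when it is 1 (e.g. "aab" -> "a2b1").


String: "ioooww"
Scanning for consecutive runs:
  'i' x 1
  'o' x 3
  'w' x 2
RLE = "i1o3w2"


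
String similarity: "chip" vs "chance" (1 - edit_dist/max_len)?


Word 1: "chip" (length 4)
Word 2: "chance" (length 6)
One optimal edit sequence:
  1. keep 'c'
  2. keep 'h'
  3. insert 'a'  (+1)
  4. insert 'n'  (+1)
  5. substitute 'i' -> 'c'  (+1)
  6. substitute 'p' -> 'e'  (+1)
Edit distance = 4
Max length = max(4, 6) = 6
Similarity = 1 - 4/6
= 0.3333


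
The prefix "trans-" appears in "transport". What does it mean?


Prefix: trans-
Example: transport (trans- + port)
Meaning = across


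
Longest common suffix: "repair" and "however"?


Word 1: "repair"
Word 2: "however"
Comparing from end:
  Pos -1: 'r' == 'r'
  Pos -2: 'i' != 'e' (stop)
LCS = "r" (length 1)


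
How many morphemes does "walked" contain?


Word: "walked"
Morphemes: walk / -ed
Each morpheme carries meaning
= 2 morphemes


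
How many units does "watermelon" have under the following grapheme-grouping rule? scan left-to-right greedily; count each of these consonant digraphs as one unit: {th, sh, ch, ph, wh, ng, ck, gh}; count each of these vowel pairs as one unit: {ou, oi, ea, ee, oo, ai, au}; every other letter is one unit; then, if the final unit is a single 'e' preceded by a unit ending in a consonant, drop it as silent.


Word: "watermelon" (10 letters)
Left-to-right scan:
  (1) 'w' (letter)
  (2) 'a' (letter)
  (3) 't' (letter)
  (4) 'e' (letter)
  (5) 'r' (letter)
  (6) 'm' (letter)
  (7) 'e' (letter)
  (8) 'l' (letter)
  (9) 'o' (letter)
  (10) 'n' (letter)
Units from scan: 10
Sound units = 10 units


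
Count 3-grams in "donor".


Word: "donor" (length 5)
Number of 3-grams = length - 3 + 1 = 5 - 3 + 1
= 3


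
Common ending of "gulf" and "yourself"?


Word 1: "gulf"
Word 2: "yourself"
Comparing from end:
  Pos -1: 'f' == 'f'
  Pos -2: 'l' == 'l'
  Pos -3: 'u' != 'e' (stop)
LCS = "lf" (length 2)


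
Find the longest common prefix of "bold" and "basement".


Word 1: "bold"
Word 2: "basement"
Comparing from start:
  Pos 0: 'b' == 'b'
  Pos 1: 'o' != 'a' (stop)
LCP = "b" (length 1)


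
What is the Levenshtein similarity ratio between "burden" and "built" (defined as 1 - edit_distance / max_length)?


Word 1: "burden" (length 6)
Word 2: "built" (length 5)
One optimal edit sequence:
  1. keep 'b'
  2. keep 'u'
  3. delete 'r'  (+1)
  4. substitute 'd' -> 'i'  (+1)
  5. substitute 'e' -> 'l'  (+1)
  6. substitute 'n' -> 't'  (+1)
Edit distance = 4
Max length = max(6, 5) = 6
Similarity = 1 - 4/6
= 0.3333


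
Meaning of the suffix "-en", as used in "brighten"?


Suffix: -en
Example: brighten (bright + -en)
Meaning = to make / become


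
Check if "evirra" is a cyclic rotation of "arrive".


Word: "arrive", Candidate: "evirra"
Method: check if candidate is substring of word+word
"arrivearrive" contains "evirra"? No
Is rotation = No


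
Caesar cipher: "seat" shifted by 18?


Word: "seat"
Shift: 18
Each letter → (letter + shift) mod 26:
  's' (18) + 18 = 10 → 'k'
  'e' (4) + 18 = 22 → 'w'
  'a' (0) + 18 = 18 → 's'
  't' (19) + 18 = 11 → 'l'
Result = "kwsl"


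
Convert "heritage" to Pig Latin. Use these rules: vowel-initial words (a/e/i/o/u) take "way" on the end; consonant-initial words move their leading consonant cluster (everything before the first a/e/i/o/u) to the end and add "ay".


Word: "heritage"
Starts with consonant(s) → move to end, add 'ay'
Consonant cluster: "h"
Pig Latin = "eritagehay"


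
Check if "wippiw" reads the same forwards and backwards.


Word: "wippiw"
Reversed: "wippiw"
Forward == Backward? wippiw == wippiw
Palindrome = Yes


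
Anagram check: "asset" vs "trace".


Word 1: "asset" → sorted: aesst
Word 2: "trace" → sorted: acert
Same letters? aesst != acert
Anagram = No


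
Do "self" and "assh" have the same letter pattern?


Pattern of "self": [0, 1, 2, 3]
Pattern of "assh": [0, 1, 1, 2]
Patterns do not match
Same pattern = No


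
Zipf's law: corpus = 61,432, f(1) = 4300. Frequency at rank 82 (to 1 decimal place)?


Zipf's law: f(r) = f(1) / r
f(1) = 4300
f(82) = 4300 / 82
= 52.4 occurrences


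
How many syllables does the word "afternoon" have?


Word: "afternoon"
Syllable breakdown: af · ter · noon
Counting: 3 parts
= 3 syllables


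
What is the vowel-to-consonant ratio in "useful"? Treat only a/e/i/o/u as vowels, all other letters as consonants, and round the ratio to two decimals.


Word: "useful"
Vowels (a,e,i,o,u): 3
Consonants: 3
Ratio = 3/3
= 1.00


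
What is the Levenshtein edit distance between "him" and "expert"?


Word 1: "him" (length 3)
Word 2: "expert" (length 6)
One optimal edit sequence (insert/delete/substitute each cost 1):
  1. insert 'e'  (+1)
  2. insert 'x'  (+1)
  3. insert 'p'  (+1)
  4. substitute 'h' -> 'e'  (+1)
  5. substitute 'i' -> 'r'  (+1)
  6. substitute 'm' -> 't'  (+1)
Total edit operations: 6
Edit distance = 6


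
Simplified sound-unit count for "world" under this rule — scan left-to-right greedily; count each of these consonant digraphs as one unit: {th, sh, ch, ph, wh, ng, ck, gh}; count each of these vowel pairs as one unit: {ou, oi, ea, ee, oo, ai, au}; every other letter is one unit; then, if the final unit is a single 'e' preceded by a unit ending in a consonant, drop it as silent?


Word: "world" (5 letters)
Left-to-right scan:
  [1] 'w' (letter)
  [2] 'o' (letter)
  [3] 'r' (letter)
  [4] 'l' (letter)
  [5] 'd' (letter)
Units from scan: 5
Sound units = 5 units


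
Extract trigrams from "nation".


Word: "nation" (length 6)
Number of trigrams = 6 - 3 + 1 = 4
  Position 0: "nat"
  Position 1: "ati"
  Position 2: "tio"
  Position 3: "ion"
Trigrams = "nat", "ati", "tio", "ion"


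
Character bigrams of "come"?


Word: "come" (length 4)
Number of bigrams = 4 - 2 + 1 = 3
  Position 0: "co"
  Position 1: "om"
  Position 2: "me"
Bigrams = "co", "om", "me"


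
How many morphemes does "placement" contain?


Word: "placement"
Morphemes: place / -ment
Each morpheme carries meaning
= 2 morphemes


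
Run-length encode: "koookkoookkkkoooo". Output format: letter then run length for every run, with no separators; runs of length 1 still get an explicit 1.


String: "koookkoookkkkoooo"
Scanning for consecutive runs:
  'k' x 1
  'o' x 3
  'k' x 2
  'o' x 3
  'k' x 4
  'o' x 4
RLE = "k1o3k2o3k4o4"


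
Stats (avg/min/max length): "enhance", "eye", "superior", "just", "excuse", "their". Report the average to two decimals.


Lengths: "enhance"=7, "eye"=3, "superior"=8, "just"=4, "excuse"=6, "their"=5
Sum = 33, Count = 6
Average = 33/6 = 5.50
= avg=5.50, min=3, max=8


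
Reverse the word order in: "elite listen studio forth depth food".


Original: "elite listen studio forth depth food"
Words (1..n): elite | listen | studio | forth | depth | food
Reversed (n..1): food | depth | forth | studio | listen | elite
Result = "food depth forth studio listen elite"


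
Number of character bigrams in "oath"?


Word: "oath" (length 4)
Number of 2-grams = length - 2 + 1 = 4 - 2 + 1
= 3


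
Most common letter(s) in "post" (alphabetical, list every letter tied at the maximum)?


Word: "post"
Letter counts:
  'o': 1
  'p': 1
  's': 1
  't': 1
Maximum count = 1
Most frequent = 'o', 'p', 's', 't' (1 time each)


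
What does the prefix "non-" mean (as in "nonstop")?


Prefix: non-
Example: nonstop (non- + stop)
Meaning = not


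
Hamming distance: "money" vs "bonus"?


Comparing character by character (same length = 5):
  Pos 0: 'm' vs 'b' !=
  Pos 1: 'o' vs 'o' =
  Pos 2: 'n' vs 'n' =
  Pos 3: 'e' vs 'u' !=
  Pos 4: 'y' vs 's' !=
Hamming distance = 3


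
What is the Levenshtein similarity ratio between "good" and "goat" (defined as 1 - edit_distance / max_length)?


Word 1: "good" (length 4)
Word 2: "goat" (length 4)
One optimal edit sequence:
  1. keep 'g'
  2. keep 'o'
  3. substitute 'o' -> 'a'  (+1)
  4. substitute 'd' -> 't'  (+1)
Edit distance = 2
Max length = max(4, 4) = 4
Similarity = 1 - 2/4
= 0.5000


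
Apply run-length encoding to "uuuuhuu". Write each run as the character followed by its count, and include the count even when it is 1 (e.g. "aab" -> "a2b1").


String: "uuuuhuu"
Scanning for consecutive runs:
  'u' x 4
  'h' x 1
  'u' x 2
RLE = "u4h1u2"


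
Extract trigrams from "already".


Word: "already" (length 7)
Number of trigrams = 7 - 3 + 1 = 5
  Position 0: "alr"
  Position 1: "lre"
  Position 2: "rea"
  Position 3: "ead"
  Position 4: "ady"
Trigrams = "alr", "lre", "rea", "ead", "ady"


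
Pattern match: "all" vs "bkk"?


Pattern of "all": [0, 1, 1]
Pattern of "bkk": [0, 1, 1]
Patterns match
Same pattern = Yes
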